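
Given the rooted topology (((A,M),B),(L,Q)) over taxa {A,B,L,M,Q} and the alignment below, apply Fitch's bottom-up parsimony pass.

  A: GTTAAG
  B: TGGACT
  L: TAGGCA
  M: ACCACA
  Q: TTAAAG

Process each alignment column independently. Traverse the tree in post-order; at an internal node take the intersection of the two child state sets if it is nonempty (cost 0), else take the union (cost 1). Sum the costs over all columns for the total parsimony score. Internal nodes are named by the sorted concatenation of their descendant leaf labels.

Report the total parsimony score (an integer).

AM@0: {G} ∪ {A} = {A,G} (union, +1)
ABM@0: {A,G} ∪ {T} = {A,G,T} (union, +1)
LQ@0: {T} ∩ {T} = {T} (intersection, +0)
ABLMQ@0: {A,G,T} ∩ {T} = {T} (intersection, +0)
AM@1: {T} ∪ {C} = {C,T} (union, +1)
ABM@1: {C,T} ∪ {G} = {C,G,T} (union, +1)
LQ@1: {A} ∪ {T} = {A,T} (union, +1)
ABLMQ@1: {C,G,T} ∩ {A,T} = {T} (intersection, +0)
AM@2: {T} ∪ {C} = {C,T} (union, +1)
ABM@2: {C,T} ∪ {G} = {C,G,T} (union, +1)
LQ@2: {G} ∪ {A} = {A,G} (union, +1)
ABLMQ@2: {C,G,T} ∩ {A,G} = {G} (intersection, +0)
AM@3: {A} ∩ {A} = {A} (intersection, +0)
ABM@3: {A} ∩ {A} = {A} (intersection, +0)
LQ@3: {G} ∪ {A} = {A,G} (union, +1)
ABLMQ@3: {A} ∩ {A,G} = {A} (intersection, +0)
AM@4: {A} ∪ {C} = {A,C} (union, +1)
ABM@4: {A,C} ∩ {C} = {C} (intersection, +0)
LQ@4: {C} ∪ {A} = {A,C} (union, +1)
ABLMQ@4: {C} ∩ {A,C} = {C} (intersection, +0)
AM@5: {G} ∪ {A} = {A,G} (union, +1)
ABM@5: {A,G} ∪ {T} = {A,G,T} (union, +1)
LQ@5: {A} ∪ {G} = {A,G} (union, +1)
ABLMQ@5: {A,G,T} ∩ {A,G} = {A,G} (intersection, +0)
per-site changes: [2, 3, 3, 1, 2, 3]; total = 14

14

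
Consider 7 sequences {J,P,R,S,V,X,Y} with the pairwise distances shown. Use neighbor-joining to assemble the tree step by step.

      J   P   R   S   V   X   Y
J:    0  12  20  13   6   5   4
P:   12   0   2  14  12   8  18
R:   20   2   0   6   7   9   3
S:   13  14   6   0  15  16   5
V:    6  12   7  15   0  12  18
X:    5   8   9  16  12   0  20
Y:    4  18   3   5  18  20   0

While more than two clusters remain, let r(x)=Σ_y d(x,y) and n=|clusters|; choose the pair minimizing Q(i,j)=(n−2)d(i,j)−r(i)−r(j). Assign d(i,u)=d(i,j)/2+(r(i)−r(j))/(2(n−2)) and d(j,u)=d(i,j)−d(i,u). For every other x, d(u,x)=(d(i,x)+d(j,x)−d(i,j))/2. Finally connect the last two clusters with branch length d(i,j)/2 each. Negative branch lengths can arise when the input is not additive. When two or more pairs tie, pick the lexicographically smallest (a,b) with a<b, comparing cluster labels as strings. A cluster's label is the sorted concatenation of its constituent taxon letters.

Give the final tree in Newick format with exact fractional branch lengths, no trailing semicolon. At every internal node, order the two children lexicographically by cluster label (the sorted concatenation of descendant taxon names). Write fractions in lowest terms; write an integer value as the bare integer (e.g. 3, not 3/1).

iteration 1: select S,Y (d=5, Q=-112); attach at lengths (13/5, 12/5); label the merged cluster SY
  updated: d(J,SY)=6, d(P,SY)=27/2, d(R,SY)=2, d(SY,V)=14, d(SY,X)=31/2
iteration 2: select R,SY (d=2, Q=-83); attach at lengths (-3/8, 19/8); label the merged cluster RSY
  updated: d(J,RSY)=12, d(P,RSY)=27/4, d(RSY,V)=19/2, d(RSY,X)=45/4
iteration 3: select P,RSY (d=27/4, Q=-58); attach at lengths (13/4, 7/2); label the merged cluster PRSY
  updated: d(J,PRSY)=69/8, d(PRSY,V)=59/8, d(PRSY,X)=25/4
iteration 4: select J,V (d=6, Q=-33); attach at lengths (25/16, 71/16); label the merged cluster JV
  updated: d(JV,PRSY)=5, d(JV,X)=11/2
iteration 5: select JV,PRSY (d=5, Q=-67/4); attach at lengths (17/8, 23/8); label the merged cluster JPRSVY
  updated: d(JPRSVY,X)=27/8
iteration 6: select JPRSVY,X (d=27/8); attach at lengths (27/16, 27/16); label the merged cluster JPRSVXY
final tree: (((J:25/16,V:71/16):17/8,(P:13/4,(R:-3/8,(S:13/5,Y:12/5):19/8):7/2):23/8):27/16,X:27/16)
total length: 225/8

(((J:25/16,V:71/16):17/8,(P:13/4,(R:-3/8,(S:13/5,Y:12/5):19/8):7/2):23/8):27/16,X:27/16)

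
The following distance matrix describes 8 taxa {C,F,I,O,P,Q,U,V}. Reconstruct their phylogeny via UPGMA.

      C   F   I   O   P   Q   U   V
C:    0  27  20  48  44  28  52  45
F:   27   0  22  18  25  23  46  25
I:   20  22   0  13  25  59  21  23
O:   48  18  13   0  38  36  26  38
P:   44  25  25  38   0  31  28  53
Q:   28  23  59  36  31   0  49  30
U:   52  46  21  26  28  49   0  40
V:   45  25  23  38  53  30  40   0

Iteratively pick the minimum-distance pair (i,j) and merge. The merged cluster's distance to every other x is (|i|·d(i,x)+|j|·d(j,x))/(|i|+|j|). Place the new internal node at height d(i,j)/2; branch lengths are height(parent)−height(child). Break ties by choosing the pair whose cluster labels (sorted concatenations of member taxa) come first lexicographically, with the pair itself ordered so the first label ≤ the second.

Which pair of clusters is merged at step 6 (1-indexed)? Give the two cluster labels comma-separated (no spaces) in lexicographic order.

step 1: merge (I,O) at d=13; branch lengths I→13/2, O→13/2; new cluster IO
  updated: d(C,IO)=34, d(F,IO)=20, d(IO,P)=63/2, d(IO,Q)=95/2, d(IO,U)=47/2, d(IO,V)=61/2
step 2: merge (F,IO) at d=20; branch lengths F→10, IO→7/2; new cluster FIO
  updated: d(C,FIO)=95/3, d(FIO,P)=88/3, d(FIO,Q)=118/3, d(FIO,U)=31, d(FIO,V)=86/3
step 3: merge (C,Q) at d=28; branch lengths C→14, Q→14; new cluster CQ
  updated: d(CQ,FIO)=71/2, d(CQ,P)=75/2, d(CQ,U)=101/2, d(CQ,V)=75/2
step 4: merge (P,U) at d=28; branch lengths P→14, U→14; new cluster PU
  updated: d(CQ,PU)=44, d(FIO,PU)=181/6, d(PU,V)=93/2
step 5: merge (FIO,V) at d=86/3; branch lengths FIO→13/3, V→43/3; new cluster FIOV
  updated: d(CQ,FIOV)=36, d(FIOV,PU)=137/4
step 6: merge (FIOV,PU) at d=137/4; branch lengths FIOV→67/24, PU→25/8; new cluster FIOPUV
  updated: d(CQ,FIOPUV)=116/3
step 7: merge (CQ,FIOPUV) at d=116/3; branch lengths CQ→16/3, FIOPUV→53/24; new cluster CFIOPQUV
final tree: ((C:14,Q:14):16/3,(((F:10,(I:13/2,O:13/2):7/2):13/3,V:43/3):67/24,(P:14,U:14):25/8):53/24)
total length: 917/8

FIOV,PU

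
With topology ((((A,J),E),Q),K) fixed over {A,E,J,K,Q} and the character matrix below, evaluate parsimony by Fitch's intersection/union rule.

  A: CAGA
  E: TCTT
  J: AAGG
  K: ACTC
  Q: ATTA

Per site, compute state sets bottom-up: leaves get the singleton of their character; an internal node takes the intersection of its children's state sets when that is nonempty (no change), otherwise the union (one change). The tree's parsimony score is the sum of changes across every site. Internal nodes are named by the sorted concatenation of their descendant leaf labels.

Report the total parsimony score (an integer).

8

site 0, node AJ: A={C} ∪ J={A} → {A,C} (+1)
site 0, node AEJ: AJ={A,C} ∪ E={T} → {A,C,T} (+1)
site 0, node AEJQ: AEJ={A,C,T} ∩ Q={A} → {A} (+0)
site 0, node AEJKQ: AEJQ={A} ∩ K={A} → {A} (+0)
site 1, node AJ: A={A} ∩ J={A} → {A} (+0)
site 1, node AEJ: AJ={A} ∪ E={C} → {A,C} (+1)
site 1, node AEJQ: AEJ={A,C} ∪ Q={T} → {A,C,T} (+1)
site 1, node AEJKQ: AEJQ={A,C,T} ∩ K={C} → {C} (+0)
site 2, node AJ: A={G} ∩ J={G} → {G} (+0)
site 2, node AEJ: AJ={G} ∪ E={T} → {G,T} (+1)
site 2, node AEJQ: AEJ={G,T} ∩ Q={T} → {T} (+0)
site 2, node AEJKQ: AEJQ={T} ∩ K={T} → {T} (+0)
site 3, node AJ: A={A} ∪ J={G} → {A,G} (+1)
site 3, node AEJ: AJ={A,G} ∪ E={T} → {A,G,T} (+1)
site 3, node AEJQ: AEJ={A,G,T} ∩ Q={A} → {A} (+0)
site 3, node AEJKQ: AEJQ={A} ∪ K={C} → {A,C} (+1)
per-site changes: [2, 2, 1, 3]; total = 8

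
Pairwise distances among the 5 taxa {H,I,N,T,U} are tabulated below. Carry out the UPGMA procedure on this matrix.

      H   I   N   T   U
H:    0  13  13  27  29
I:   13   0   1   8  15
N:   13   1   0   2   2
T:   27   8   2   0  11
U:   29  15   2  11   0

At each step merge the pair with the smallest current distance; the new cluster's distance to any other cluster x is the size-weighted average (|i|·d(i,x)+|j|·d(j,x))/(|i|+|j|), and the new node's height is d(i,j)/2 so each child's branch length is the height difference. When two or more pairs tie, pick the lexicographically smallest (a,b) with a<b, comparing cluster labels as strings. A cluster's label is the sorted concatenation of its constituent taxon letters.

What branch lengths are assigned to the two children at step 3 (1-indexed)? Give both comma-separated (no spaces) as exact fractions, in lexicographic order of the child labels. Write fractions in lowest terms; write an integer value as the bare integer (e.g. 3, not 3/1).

1. join I+N (d=1) ⇒ IN; edges |I|=1/2, |N|=1/2
  updated: d(H,IN)=13, d(IN,T)=5, d(IN,U)=17/2
2. join IN+T (d=5) ⇒ INT; edges |IN|=2, |T|=5/2
  updated: d(H,INT)=53/3, d(INT,U)=28/3
3. join INT+U (d=28/3) ⇒ INTU; edges |INT|=13/6, |U|=14/3
  updated: d(H,INTU)=41/2
4. join H+INTU (d=41/2) ⇒ HINTU; edges |H|=41/4, |INTU|=67/12
final tree: (H:41/4,(((I:1/2,N:1/2):2,T:5/2):13/6,U:14/3):67/12)
total length: 169/6

13/6,14/3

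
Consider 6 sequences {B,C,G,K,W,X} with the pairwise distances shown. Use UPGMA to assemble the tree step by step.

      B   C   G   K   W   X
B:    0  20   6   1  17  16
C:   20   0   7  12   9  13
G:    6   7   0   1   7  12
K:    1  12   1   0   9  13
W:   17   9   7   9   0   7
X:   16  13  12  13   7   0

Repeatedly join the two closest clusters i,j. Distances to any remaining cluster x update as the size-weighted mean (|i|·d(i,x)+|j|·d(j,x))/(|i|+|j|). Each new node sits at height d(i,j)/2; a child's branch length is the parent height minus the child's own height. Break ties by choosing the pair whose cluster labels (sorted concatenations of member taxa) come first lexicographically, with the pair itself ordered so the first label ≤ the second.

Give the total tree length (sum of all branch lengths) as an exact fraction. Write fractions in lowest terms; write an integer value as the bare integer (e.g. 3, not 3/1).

iteration 1: select B,K (d=1); attach at lengths (1/2, 1/2); label the merged cluster BK
  updated: d(BK,C)=16, d(BK,G)=7/2, d(BK,W)=13, d(BK,X)=29/2
iteration 2: select BK,G (d=7/2); attach at lengths (5/4, 7/4); label the merged cluster BGK
  updated: d(BGK,C)=13, d(BGK,W)=11, d(BGK,X)=41/3
iteration 3: select W,X (d=7); attach at lengths (7/2, 7/2); label the merged cluster WX
  updated: d(BGK,WX)=37/3, d(C,WX)=11
iteration 4: select C,WX (d=11); attach at lengths (11/2, 2); label the merged cluster CWX
  updated: d(BGK,CWX)=113/9
iteration 5: select BGK,CWX (d=113/9); attach at lengths (163/36, 7/9); label the merged cluster BCGKWX
final tree: (((B:1/2,K:1/2):5/4,G:7/4):163/36,(C:11/2,(W:7/2,X:7/2):2):7/9)
total length: 857/36

857/36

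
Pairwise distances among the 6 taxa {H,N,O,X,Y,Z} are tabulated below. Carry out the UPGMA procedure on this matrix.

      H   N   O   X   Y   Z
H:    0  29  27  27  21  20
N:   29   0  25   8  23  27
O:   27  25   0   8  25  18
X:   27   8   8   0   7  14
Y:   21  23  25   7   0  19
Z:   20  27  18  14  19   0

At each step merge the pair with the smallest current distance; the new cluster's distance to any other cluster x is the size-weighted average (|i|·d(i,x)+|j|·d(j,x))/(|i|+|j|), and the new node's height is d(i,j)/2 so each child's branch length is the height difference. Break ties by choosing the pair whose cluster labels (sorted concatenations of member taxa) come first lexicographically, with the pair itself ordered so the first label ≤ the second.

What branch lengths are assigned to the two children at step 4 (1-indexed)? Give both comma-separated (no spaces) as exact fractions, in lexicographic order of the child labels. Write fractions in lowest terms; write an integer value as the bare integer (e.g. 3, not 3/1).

25/12,5/6

iteration 1: select X,Y (d=7); attach at lengths (7/2, 7/2); label the merged cluster XY
  updated: d(H,XY)=24, d(N,XY)=31/2, d(O,XY)=33/2, d(XY,Z)=33/2
iteration 2: select N,XY (d=31/2); attach at lengths (31/4, 17/4); label the merged cluster NXY
  updated: d(H,NXY)=77/3, d(NXY,O)=58/3, d(NXY,Z)=20
iteration 3: select O,Z (d=18); attach at lengths (9, 9); label the merged cluster OZ
  updated: d(H,OZ)=47/2, d(NXY,OZ)=59/3
iteration 4: select NXY,OZ (d=59/3); attach at lengths (25/12, 5/6); label the merged cluster NOXYZ
  updated: d(H,NOXYZ)=124/5
iteration 5: select H,NOXYZ (d=124/5); attach at lengths (62/5, 77/30); label the merged cluster HNOXYZ
final tree: (H:62/5,((N:31/4,(X:7/2,Y:7/2):17/4):25/12,(O:9,Z:9):5/6):77/30)
total length: 3293/60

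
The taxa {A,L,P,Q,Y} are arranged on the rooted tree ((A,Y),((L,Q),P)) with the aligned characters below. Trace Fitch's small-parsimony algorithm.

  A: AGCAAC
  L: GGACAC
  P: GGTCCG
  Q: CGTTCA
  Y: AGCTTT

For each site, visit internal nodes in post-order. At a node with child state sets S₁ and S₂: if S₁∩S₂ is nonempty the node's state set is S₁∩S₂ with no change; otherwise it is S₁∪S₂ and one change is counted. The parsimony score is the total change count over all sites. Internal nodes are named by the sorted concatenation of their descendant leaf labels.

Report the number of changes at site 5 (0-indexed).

3

AY@0: {A} ∩ {A} = {A} (intersection, +0)
LQ@0: {G} ∪ {C} = {C,G} (union, +1)
LPQ@0: {C,G} ∩ {G} = {G} (intersection, +0)
ALPQY@0: {A} ∪ {G} = {A,G} (union, +1)
AY@1: {G} ∩ {G} = {G} (intersection, +0)
LQ@1: {G} ∩ {G} = {G} (intersection, +0)
LPQ@1: {G} ∩ {G} = {G} (intersection, +0)
ALPQY@1: {G} ∩ {G} = {G} (intersection, +0)
AY@2: {C} ∩ {C} = {C} (intersection, +0)
LQ@2: {A} ∪ {T} = {A,T} (union, +1)
LPQ@2: {A,T} ∩ {T} = {T} (intersection, +0)
ALPQY@2: {C} ∪ {T} = {C,T} (union, +1)
AY@3: {A} ∪ {T} = {A,T} (union, +1)
LQ@3: {C} ∪ {T} = {C,T} (union, +1)
LPQ@3: {C,T} ∩ {C} = {C} (intersection, +0)
ALPQY@3: {A,T} ∪ {C} = {A,C,T} (union, +1)
AY@4: {A} ∪ {T} = {A,T} (union, +1)
LQ@4: {A} ∪ {C} = {A,C} (union, +1)
LPQ@4: {A,C} ∩ {C} = {C} (intersection, +0)
ALPQY@4: {A,T} ∪ {C} = {A,C,T} (union, +1)
AY@5: {C} ∪ {T} = {C,T} (union, +1)
LQ@5: {C} ∪ {A} = {A,C} (union, +1)
LPQ@5: {A,C} ∪ {G} = {A,C,G} (union, +1)
ALPQY@5: {C,T} ∩ {A,C,G} = {C} (intersection, +0)
per-site changes: [2, 0, 2, 3, 3, 3]; total = 13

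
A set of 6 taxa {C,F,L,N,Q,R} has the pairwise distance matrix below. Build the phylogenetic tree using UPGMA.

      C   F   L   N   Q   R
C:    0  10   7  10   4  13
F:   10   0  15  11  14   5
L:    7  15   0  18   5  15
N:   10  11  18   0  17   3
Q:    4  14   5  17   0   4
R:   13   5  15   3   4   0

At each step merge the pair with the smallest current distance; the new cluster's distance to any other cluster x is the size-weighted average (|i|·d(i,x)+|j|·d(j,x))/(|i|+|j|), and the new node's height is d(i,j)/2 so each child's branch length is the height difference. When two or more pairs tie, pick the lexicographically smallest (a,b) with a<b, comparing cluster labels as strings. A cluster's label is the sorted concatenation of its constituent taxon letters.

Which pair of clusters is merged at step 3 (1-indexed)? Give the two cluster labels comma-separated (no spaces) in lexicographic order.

step 1: merge (N,R) at d=3; branch lengths N→3/2, R→3/2; new cluster NR
  updated: d(C,NR)=23/2, d(F,NR)=8, d(L,NR)=33/2, d(NR,Q)=21/2
step 2: merge (C,Q) at d=4; branch lengths C→2, Q→2; new cluster CQ
  updated: d(CQ,F)=12, d(CQ,L)=6, d(CQ,NR)=11
step 3: merge (CQ,L) at d=6; branch lengths CQ→1, L→3; new cluster CLQ
  updated: d(CLQ,F)=13, d(CLQ,NR)=77/6
step 4: merge (F,NR) at d=8; branch lengths F→4, NR→5/2; new cluster FNR
  updated: d(CLQ,FNR)=116/9
step 5: merge (CLQ,FNR) at d=116/9; branch lengths CLQ→31/9, FNR→22/9; new cluster CFLNQR
final tree: (((C:2,Q:2):1,L:3):31/9,(F:4,(N:3/2,R:3/2):5/2):22/9)
total length: 421/18

CQ,L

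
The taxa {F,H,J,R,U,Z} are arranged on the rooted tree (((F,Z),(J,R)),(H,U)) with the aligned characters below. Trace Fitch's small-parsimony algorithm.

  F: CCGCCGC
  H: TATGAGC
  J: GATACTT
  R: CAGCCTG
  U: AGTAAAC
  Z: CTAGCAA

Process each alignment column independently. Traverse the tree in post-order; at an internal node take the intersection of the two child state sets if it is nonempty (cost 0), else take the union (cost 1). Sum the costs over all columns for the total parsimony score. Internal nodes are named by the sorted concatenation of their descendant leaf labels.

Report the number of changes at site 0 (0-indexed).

3

[col 0] FZ: children F:{C}, Z:{C} ∩→ {C}; cost 0
[col 0] JR: children J:{G}, R:{C} ∪→ {C,G}; cost 1
[col 0] FJRZ: children FZ:{C}, JR:{C,G} ∩→ {C}; cost 0
[col 0] HU: children H:{T}, U:{A} ∪→ {A,T}; cost 1
[col 0] FHJRUZ: children FJRZ:{C}, HU:{A,T} ∪→ {A,C,T}; cost 1
[col 1] FZ: children F:{C}, Z:{T} ∪→ {C,T}; cost 1
[col 1] JR: children J:{A}, R:{A} ∩→ {A}; cost 0
[col 1] FJRZ: children FZ:{C,T}, JR:{A} ∪→ {A,C,T}; cost 1
[col 1] HU: children H:{A}, U:{G} ∪→ {A,G}; cost 1
[col 1] FHJRUZ: children FJRZ:{A,C,T}, HU:{A,G} ∩→ {A}; cost 0
[col 2] FZ: children F:{G}, Z:{A} ∪→ {A,G}; cost 1
[col 2] JR: children J:{T}, R:{G} ∪→ {G,T}; cost 1
[col 2] FJRZ: children FZ:{A,G}, JR:{G,T} ∩→ {G}; cost 0
[col 2] HU: children H:{T}, U:{T} ∩→ {T}; cost 0
[col 2] FHJRUZ: children FJRZ:{G}, HU:{T} ∪→ {G,T}; cost 1
[col 3] FZ: children F:{C}, Z:{G} ∪→ {C,G}; cost 1
[col 3] JR: children J:{A}, R:{C} ∪→ {A,C}; cost 1
[col 3] FJRZ: children FZ:{C,G}, JR:{A,C} ∩→ {C}; cost 0
[col 3] HU: children H:{G}, U:{A} ∪→ {A,G}; cost 1
[col 3] FHJRUZ: children FJRZ:{C}, HU:{A,G} ∪→ {A,C,G}; cost 1
[col 4] FZ: children F:{C}, Z:{C} ∩→ {C}; cost 0
[col 4] JR: children J:{C}, R:{C} ∩→ {C}; cost 0
[col 4] FJRZ: children FZ:{C}, JR:{C} ∩→ {C}; cost 0
[col 4] HU: children H:{A}, U:{A} ∩→ {A}; cost 0
[col 4] FHJRUZ: children FJRZ:{C}, HU:{A} ∪→ {A,C}; cost 1
[col 5] FZ: children F:{G}, Z:{A} ∪→ {A,G}; cost 1
[col 5] JR: children J:{T}, R:{T} ∩→ {T}; cost 0
[col 5] FJRZ: children FZ:{A,G}, JR:{T} ∪→ {A,G,T}; cost 1
[col 5] HU: children H:{G}, U:{A} ∪→ {A,G}; cost 1
[col 5] FHJRUZ: children FJRZ:{A,G,T}, HU:{A,G} ∩→ {A,G}; cost 0
[col 6] FZ: children F:{C}, Z:{A} ∪→ {A,C}; cost 1
[col 6] JR: children J:{T}, R:{G} ∪→ {G,T}; cost 1
[col 6] FJRZ: children FZ:{A,C}, JR:{G,T} ∪→ {A,C,G,T}; cost 1
[col 6] HU: children H:{C}, U:{C} ∩→ {C}; cost 0
[col 6] FHJRUZ: children FJRZ:{A,C,G,T}, HU:{C} ∩→ {C}; cost 0
per-site changes: [3, 3, 3, 4, 1, 3, 3]; total = 20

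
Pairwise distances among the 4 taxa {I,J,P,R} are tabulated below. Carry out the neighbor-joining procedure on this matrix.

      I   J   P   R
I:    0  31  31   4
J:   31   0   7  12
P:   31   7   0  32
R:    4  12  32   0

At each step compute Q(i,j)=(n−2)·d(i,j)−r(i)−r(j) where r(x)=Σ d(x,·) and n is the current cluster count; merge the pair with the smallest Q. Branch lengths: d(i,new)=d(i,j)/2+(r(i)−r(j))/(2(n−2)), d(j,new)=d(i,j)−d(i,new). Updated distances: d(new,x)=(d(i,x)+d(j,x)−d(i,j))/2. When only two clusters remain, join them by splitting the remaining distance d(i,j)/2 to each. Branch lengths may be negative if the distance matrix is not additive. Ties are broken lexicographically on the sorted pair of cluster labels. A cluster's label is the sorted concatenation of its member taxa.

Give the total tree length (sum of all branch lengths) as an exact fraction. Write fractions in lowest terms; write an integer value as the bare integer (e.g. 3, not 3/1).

32

iteration 1: select I,R (d=4, Q=-106); attach at lengths (13/2, -5/2); label the merged cluster IR
  updated: d(IR,J)=39/2, d(IR,P)=59/2
iteration 2: select IR,J (d=39/2, Q=-56); attach at lengths (21, -3/2); label the merged cluster IJR
  updated: d(IJR,P)=17/2
iteration 3: select IJR,P (d=17/2); attach at lengths (17/4, 17/4); label the merged cluster IJPR
final tree: (((I:13/2,R:-5/2):21,J:-3/2):17/4,P:17/4)
total length: 32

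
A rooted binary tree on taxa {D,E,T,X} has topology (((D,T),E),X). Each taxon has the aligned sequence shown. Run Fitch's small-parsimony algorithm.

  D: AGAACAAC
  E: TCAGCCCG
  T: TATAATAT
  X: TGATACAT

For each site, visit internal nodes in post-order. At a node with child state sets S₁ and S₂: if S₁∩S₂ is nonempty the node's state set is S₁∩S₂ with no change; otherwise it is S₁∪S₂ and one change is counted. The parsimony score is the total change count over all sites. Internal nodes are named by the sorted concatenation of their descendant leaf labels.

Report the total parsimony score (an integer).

DT@0: {A} ∪ {T} = {A,T} (union, +1)
DET@0: {A,T} ∩ {T} = {T} (intersection, +0)
DETX@0: {T} ∩ {T} = {T} (intersection, +0)
DT@1: {G} ∪ {A} = {A,G} (union, +1)
DET@1: {A,G} ∪ {C} = {A,C,G} (union, +1)
DETX@1: {A,C,G} ∩ {G} = {G} (intersection, +0)
DT@2: {A} ∪ {T} = {A,T} (union, +1)
DET@2: {A,T} ∩ {A} = {A} (intersection, +0)
DETX@2: {A} ∩ {A} = {A} (intersection, +0)
DT@3: {A} ∩ {A} = {A} (intersection, +0)
DET@3: {A} ∪ {G} = {A,G} (union, +1)
DETX@3: {A,G} ∪ {T} = {A,G,T} (union, +1)
DT@4: {C} ∪ {A} = {A,C} (union, +1)
DET@4: {A,C} ∩ {C} = {C} (intersection, +0)
DETX@4: {C} ∪ {A} = {A,C} (union, +1)
DT@5: {A} ∪ {T} = {A,T} (union, +1)
DET@5: {A,T} ∪ {C} = {A,C,T} (union, +1)
DETX@5: {A,C,T} ∩ {C} = {C} (intersection, +0)
DT@6: {A} ∩ {A} = {A} (intersection, +0)
DET@6: {A} ∪ {C} = {A,C} (union, +1)
DETX@6: {A,C} ∩ {A} = {A} (intersection, +0)
DT@7: {C} ∪ {T} = {C,T} (union, +1)
DET@7: {C,T} ∪ {G} = {C,G,T} (union, +1)
DETX@7: {C,G,T} ∩ {T} = {T} (intersection, +0)
per-site changes: [1, 2, 1, 2, 2, 2, 1, 2]; total = 13

13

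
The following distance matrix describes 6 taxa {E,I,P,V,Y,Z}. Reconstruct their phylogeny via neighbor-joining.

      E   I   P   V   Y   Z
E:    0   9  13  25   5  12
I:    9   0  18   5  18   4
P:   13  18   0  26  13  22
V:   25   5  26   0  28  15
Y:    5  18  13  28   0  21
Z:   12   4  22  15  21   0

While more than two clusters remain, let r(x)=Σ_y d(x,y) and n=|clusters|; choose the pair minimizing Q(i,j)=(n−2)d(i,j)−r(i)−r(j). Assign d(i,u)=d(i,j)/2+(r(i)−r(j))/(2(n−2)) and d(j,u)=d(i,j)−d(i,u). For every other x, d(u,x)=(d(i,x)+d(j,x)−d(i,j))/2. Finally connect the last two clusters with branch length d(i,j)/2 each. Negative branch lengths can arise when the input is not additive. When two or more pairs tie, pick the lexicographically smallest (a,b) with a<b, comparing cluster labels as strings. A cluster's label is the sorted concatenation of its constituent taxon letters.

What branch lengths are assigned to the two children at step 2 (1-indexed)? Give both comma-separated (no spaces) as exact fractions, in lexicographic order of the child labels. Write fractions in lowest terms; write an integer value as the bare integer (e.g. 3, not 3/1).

1. join I+V (d=5, Q=-133) ⇒ IV; edges |I|=-25/8, |V|=65/8
  updated: d(E,IV)=29/2, d(IV,P)=39/2, d(IV,Y)=41/2, d(IV,Z)=7
2. join IV+Z (d=7, Q=-205/2) ⇒ IVZ; edges |IV|=41/12, |Z|=43/12
  updated: d(E,IVZ)=39/4, d(IVZ,P)=69/4, d(IVZ,Y)=69/4
3. join E+Y (d=5, Q=-53) ⇒ EY; edges |E|=5/8, |Y|=35/8
  updated: d(EY,IVZ)=11, d(EY,P)=21/2
4. join EY+IVZ (d=11, Q=-155/4) ⇒ EIVYZ; edges |EY|=17/8, |IVZ|=71/8
  updated: d(EIVYZ,P)=67/8
5. join EIVYZ+P (d=67/8) ⇒ EIPVYZ; edges |EIVYZ|=67/16, |P|=67/16
final tree: (((E:5/8,Y:35/8):17/8,((I:-25/8,V:65/8):41/12,Z:43/12):71/8):67/16,P:67/16)
total length: 291/8

41/12,43/12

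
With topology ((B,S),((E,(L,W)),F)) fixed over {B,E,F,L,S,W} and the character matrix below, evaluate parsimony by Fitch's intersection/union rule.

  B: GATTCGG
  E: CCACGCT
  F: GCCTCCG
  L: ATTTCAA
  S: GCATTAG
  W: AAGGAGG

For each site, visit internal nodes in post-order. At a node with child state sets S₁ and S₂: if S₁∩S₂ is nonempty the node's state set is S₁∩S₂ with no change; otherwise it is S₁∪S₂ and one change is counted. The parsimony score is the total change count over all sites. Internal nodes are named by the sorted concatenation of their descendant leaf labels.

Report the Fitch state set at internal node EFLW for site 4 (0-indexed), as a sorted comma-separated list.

BS@0: {G} ∩ {G} = {G} (intersection, +0)
LW@0: {A} ∩ {A} = {A} (intersection, +0)
ELW@0: {C} ∪ {A} = {A,C} (union, +1)
EFLW@0: {A,C} ∪ {G} = {A,C,G} (union, +1)
BEFLSW@0: {G} ∩ {A,C,G} = {G} (intersection, +0)
BS@1: {A} ∪ {C} = {A,C} (union, +1)
LW@1: {T} ∪ {A} = {A,T} (union, +1)
ELW@1: {C} ∪ {A,T} = {A,C,T} (union, +1)
EFLW@1: {A,C,T} ∩ {C} = {C} (intersection, +0)
BEFLSW@1: {A,C} ∩ {C} = {C} (intersection, +0)
BS@2: {T} ∪ {A} = {A,T} (union, +1)
LW@2: {T} ∪ {G} = {G,T} (union, +1)
ELW@2: {A} ∪ {G,T} = {A,G,T} (union, +1)
EFLW@2: {A,G,T} ∪ {C} = {A,C,G,T} (union, +1)
BEFLSW@2: {A,T} ∩ {A,C,G,T} = {A,T} (intersection, +0)
BS@3: {T} ∩ {T} = {T} (intersection, +0)
LW@3: {T} ∪ {G} = {G,T} (union, +1)
ELW@3: {C} ∪ {G,T} = {C,G,T} (union, +1)
EFLW@3: {C,G,T} ∩ {T} = {T} (intersection, +0)
BEFLSW@3: {T} ∩ {T} = {T} (intersection, +0)
BS@4: {C} ∪ {T} = {C,T} (union, +1)
LW@4: {C} ∪ {A} = {A,C} (union, +1)
ELW@4: {G} ∪ {A,C} = {A,C,G} (union, +1)
EFLW@4: {A,C,G} ∩ {C} = {C} (intersection, +0)
BEFLSW@4: {C,T} ∩ {C} = {C} (intersection, +0)
BS@5: {G} ∪ {A} = {A,G} (union, +1)
LW@5: {A} ∪ {G} = {A,G} (union, +1)
ELW@5: {C} ∪ {A,G} = {A,C,G} (union, +1)
EFLW@5: {A,C,G} ∩ {C} = {C} (intersection, +0)
BEFLSW@5: {A,G} ∪ {C} = {A,C,G} (union, +1)
BS@6: {G} ∩ {G} = {G} (intersection, +0)
LW@6: {A} ∪ {G} = {A,G} (union, +1)
ELW@6: {T} ∪ {A,G} = {A,G,T} (union, +1)
EFLW@6: {A,G,T} ∩ {G} = {G} (intersection, +0)
BEFLSW@6: {G} ∩ {G} = {G} (intersection, +0)
per-site changes: [2, 3, 4, 2, 3, 4, 2]; total = 20

C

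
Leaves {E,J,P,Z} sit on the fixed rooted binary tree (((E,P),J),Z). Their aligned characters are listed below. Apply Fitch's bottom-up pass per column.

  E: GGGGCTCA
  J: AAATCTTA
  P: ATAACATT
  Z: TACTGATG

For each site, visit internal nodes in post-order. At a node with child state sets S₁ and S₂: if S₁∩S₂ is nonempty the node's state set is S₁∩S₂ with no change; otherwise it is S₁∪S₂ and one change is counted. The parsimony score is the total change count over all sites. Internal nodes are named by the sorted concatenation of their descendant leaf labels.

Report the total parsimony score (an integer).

14

EP@0: {G} ∪ {A} = {A,G} (union, +1)
EJP@0: {A,G} ∩ {A} = {A} (intersection, +0)
EJPZ@0: {A} ∪ {T} = {A,T} (union, +1)
EP@1: {G} ∪ {T} = {G,T} (union, +1)
EJP@1: {G,T} ∪ {A} = {A,G,T} (union, +1)
EJPZ@1: {A,G,T} ∩ {A} = {A} (intersection, +0)
EP@2: {G} ∪ {A} = {A,G} (union, +1)
EJP@2: {A,G} ∩ {A} = {A} (intersection, +0)
EJPZ@2: {A} ∪ {C} = {A,C} (union, +1)
EP@3: {G} ∪ {A} = {A,G} (union, +1)
EJP@3: {A,G} ∪ {T} = {A,G,T} (union, +1)
EJPZ@3: {A,G,T} ∩ {T} = {T} (intersection, +0)
EP@4: {C} ∩ {C} = {C} (intersection, +0)
EJP@4: {C} ∩ {C} = {C} (intersection, +0)
EJPZ@4: {C} ∪ {G} = {C,G} (union, +1)
EP@5: {T} ∪ {A} = {A,T} (union, +1)
EJP@5: {A,T} ∩ {T} = {T} (intersection, +0)
EJPZ@5: {T} ∪ {A} = {A,T} (union, +1)
EP@6: {C} ∪ {T} = {C,T} (union, +1)
EJP@6: {C,T} ∩ {T} = {T} (intersection, +0)
EJPZ@6: {T} ∩ {T} = {T} (intersection, +0)
EP@7: {A} ∪ {T} = {A,T} (union, +1)
EJP@7: {A,T} ∩ {A} = {A} (intersection, +0)
EJPZ@7: {A} ∪ {G} = {A,G} (union, +1)
per-site changes: [2, 2, 2, 2, 1, 2, 1, 2]; total = 14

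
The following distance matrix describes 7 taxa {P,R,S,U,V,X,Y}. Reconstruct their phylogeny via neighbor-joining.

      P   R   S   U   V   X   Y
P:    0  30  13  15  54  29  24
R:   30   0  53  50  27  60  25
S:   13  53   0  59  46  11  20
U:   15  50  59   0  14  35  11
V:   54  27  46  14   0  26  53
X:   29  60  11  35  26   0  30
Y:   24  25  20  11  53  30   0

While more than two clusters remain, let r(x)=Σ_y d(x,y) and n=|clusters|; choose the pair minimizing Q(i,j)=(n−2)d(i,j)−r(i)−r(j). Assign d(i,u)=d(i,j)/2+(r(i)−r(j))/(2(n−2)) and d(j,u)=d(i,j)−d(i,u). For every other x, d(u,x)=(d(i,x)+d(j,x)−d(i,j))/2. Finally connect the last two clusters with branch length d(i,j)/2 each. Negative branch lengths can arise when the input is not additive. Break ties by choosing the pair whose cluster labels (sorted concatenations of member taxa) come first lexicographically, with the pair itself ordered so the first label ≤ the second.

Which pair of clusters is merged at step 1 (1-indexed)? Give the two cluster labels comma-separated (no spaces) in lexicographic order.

iteration 1: select S,X (d=11, Q=-338); attach at lengths (33/5, 22/5); label the merged cluster SX
  updated: d(P,SX)=31/2, d(R,SX)=51, d(SX,U)=83/2, d(SX,V)=61/2, d(SX,Y)=39/2
iteration 2: select U,V (d=14, Q=-254); attach at lengths (9/8, 103/8); label the merged cluster UV
  updated: d(P,UV)=55/2, d(R,UV)=63/2, d(SX,UV)=29, d(UV,Y)=25
iteration 3: select P,SX (d=31/2, Q=-331/2); attach at lengths (19/4, 43/4); label the merged cluster PSX
  updated: d(PSX,R)=131/4, d(PSX,UV)=41/2, d(PSX,Y)=14
iteration 4: select PSX,UV (d=41/2, Q=-413/4); attach at lengths (125/16, 203/16); label the merged cluster PSUVX
  updated: d(PSUVX,R)=175/8, d(PSUVX,Y)=37/4
iteration 5: select PSUVX,R (d=175/8, Q=-449/8); attach at lengths (49/16, 301/16); label the merged cluster PRSUVX
  updated: d(PRSUVX,Y)=99/16
iteration 6: select PRSUVX,Y (d=99/16); attach at lengths (99/32, 99/32); label the merged cluster PRSUVXY
final tree: ((((P:19/4,(S:33/5,X:22/5):43/4):125/16,(U:9/8,V:103/8):203/16):49/16,R:301/16):99/32,Y:99/32)
total length: 1425/16

S,X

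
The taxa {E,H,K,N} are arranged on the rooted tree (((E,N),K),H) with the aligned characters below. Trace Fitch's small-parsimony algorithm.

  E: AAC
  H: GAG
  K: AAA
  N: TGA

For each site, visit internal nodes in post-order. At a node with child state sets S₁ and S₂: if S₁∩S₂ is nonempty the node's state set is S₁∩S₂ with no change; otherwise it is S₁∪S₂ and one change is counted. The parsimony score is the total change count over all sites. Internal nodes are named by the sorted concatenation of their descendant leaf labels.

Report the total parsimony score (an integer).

5

[col 0] EN: children E:{A}, N:{T} ∪→ {A,T}; cost 1
[col 0] EKN: children EN:{A,T}, K:{A} ∩→ {A}; cost 0
[col 0] EHKN: children EKN:{A}, H:{G} ∪→ {A,G}; cost 1
[col 1] EN: children E:{A}, N:{G} ∪→ {A,G}; cost 1
[col 1] EKN: children EN:{A,G}, K:{A} ∩→ {A}; cost 0
[col 1] EHKN: children EKN:{A}, H:{A} ∩→ {A}; cost 0
[col 2] EN: children E:{C}, N:{A} ∪→ {A,C}; cost 1
[col 2] EKN: children EN:{A,C}, K:{A} ∩→ {A}; cost 0
[col 2] EHKN: children EKN:{A}, H:{G} ∪→ {A,G}; cost 1
per-site changes: [2, 1, 2]; total = 5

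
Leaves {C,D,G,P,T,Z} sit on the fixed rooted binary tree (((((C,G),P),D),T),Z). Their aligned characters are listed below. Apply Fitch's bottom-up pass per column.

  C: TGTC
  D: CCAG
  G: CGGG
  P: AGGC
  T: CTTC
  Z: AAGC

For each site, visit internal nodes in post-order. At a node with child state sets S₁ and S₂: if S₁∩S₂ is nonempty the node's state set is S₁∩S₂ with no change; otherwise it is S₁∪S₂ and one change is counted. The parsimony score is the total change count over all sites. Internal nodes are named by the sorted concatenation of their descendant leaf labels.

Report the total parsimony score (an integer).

site 0, node CG: C={T} ∪ G={C} → {C,T} (+1)
site 0, node CGP: CG={C,T} ∪ P={A} → {A,C,T} (+1)
site 0, node CDGP: CGP={A,C,T} ∩ D={C} → {C} (+0)
site 0, node CDGPT: CDGP={C} ∩ T={C} → {C} (+0)
site 0, node CDGPTZ: CDGPT={C} ∪ Z={A} → {A,C} (+1)
site 1, node CG: C={G} ∩ G={G} → {G} (+0)
site 1, node CGP: CG={G} ∩ P={G} → {G} (+0)
site 1, node CDGP: CGP={G} ∪ D={C} → {C,G} (+1)
site 1, node CDGPT: CDGP={C,G} ∪ T={T} → {C,G,T} (+1)
site 1, node CDGPTZ: CDGPT={C,G,T} ∪ Z={A} → {A,C,G,T} (+1)
site 2, node CG: C={T} ∪ G={G} → {G,T} (+1)
site 2, node CGP: CG={G,T} ∩ P={G} → {G} (+0)
site 2, node CDGP: CGP={G} ∪ D={A} → {A,G} (+1)
site 2, node CDGPT: CDGP={A,G} ∪ T={T} → {A,G,T} (+1)
site 2, node CDGPTZ: CDGPT={A,G,T} ∩ Z={G} → {G} (+0)
site 3, node CG: C={C} ∪ G={G} → {C,G} (+1)
site 3, node CGP: CG={C,G} ∩ P={C} → {C} (+0)
site 3, node CDGP: CGP={C} ∪ D={G} → {C,G} (+1)
site 3, node CDGPT: CDGP={C,G} ∩ T={C} → {C} (+0)
site 3, node CDGPTZ: CDGPT={C} ∩ Z={C} → {C} (+0)
per-site changes: [3, 3, 3, 2]; total = 11

11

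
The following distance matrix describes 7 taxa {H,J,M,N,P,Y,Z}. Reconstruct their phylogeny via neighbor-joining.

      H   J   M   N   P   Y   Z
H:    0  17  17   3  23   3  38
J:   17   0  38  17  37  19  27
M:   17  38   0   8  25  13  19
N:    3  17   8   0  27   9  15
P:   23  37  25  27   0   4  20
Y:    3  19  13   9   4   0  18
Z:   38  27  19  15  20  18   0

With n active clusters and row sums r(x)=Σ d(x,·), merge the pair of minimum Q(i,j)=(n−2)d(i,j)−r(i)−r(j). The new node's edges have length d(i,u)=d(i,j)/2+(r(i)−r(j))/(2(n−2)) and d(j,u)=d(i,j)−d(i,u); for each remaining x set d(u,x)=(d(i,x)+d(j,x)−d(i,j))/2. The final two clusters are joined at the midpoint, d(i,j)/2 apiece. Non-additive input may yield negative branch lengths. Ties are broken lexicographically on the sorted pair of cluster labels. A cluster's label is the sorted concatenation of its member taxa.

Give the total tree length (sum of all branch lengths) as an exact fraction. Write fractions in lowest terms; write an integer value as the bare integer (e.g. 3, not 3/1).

433/8

step 1: merge (P,Y) at d=4, Q=-182; branch lengths P→9, Y→-5; new cluster PY
  updated: d(H,PY)=11, d(J,PY)=26, d(M,PY)=17, d(N,PY)=16, d(PY,Z)=17
step 2: merge (H,J) at d=17, Q=-143; branch lengths H→29/8, J→107/8; new cluster HJ
  updated: d(HJ,M)=19, d(HJ,N)=3/2, d(HJ,PY)=10, d(HJ,Z)=24
step 3: merge (HJ,N) at d=3/2, Q=-181/2; branch lengths HJ→37/12, N→-19/12; new cluster HJN
  updated: d(HJN,M)=51/4, d(HJN,PY)=49/4, d(HJN,Z)=75/4
step 4: merge (HJN,M) at d=51/4, Q=-67; branch lengths HJN→41/8, M→61/8; new cluster HJMN
  updated: d(HJMN,PY)=33/4, d(HJMN,Z)=25/2
step 5: merge (HJMN,PY) at d=33/4, Q=-151/4; branch lengths HJMN→15/8, PY→51/8; new cluster HJMNPY
  updated: d(HJMNPY,Z)=85/8
step 6: merge (HJMNPY,Z) at d=85/8; branch lengths HJMNPY→85/16, Z→85/16; new cluster HJMNPYZ
final tree: (((((H:29/8,J:107/8):37/12,N:-19/12):41/8,M:61/8):15/8,(P:9,Y:-5):51/8):85/16,Z:85/16)
total length: 433/8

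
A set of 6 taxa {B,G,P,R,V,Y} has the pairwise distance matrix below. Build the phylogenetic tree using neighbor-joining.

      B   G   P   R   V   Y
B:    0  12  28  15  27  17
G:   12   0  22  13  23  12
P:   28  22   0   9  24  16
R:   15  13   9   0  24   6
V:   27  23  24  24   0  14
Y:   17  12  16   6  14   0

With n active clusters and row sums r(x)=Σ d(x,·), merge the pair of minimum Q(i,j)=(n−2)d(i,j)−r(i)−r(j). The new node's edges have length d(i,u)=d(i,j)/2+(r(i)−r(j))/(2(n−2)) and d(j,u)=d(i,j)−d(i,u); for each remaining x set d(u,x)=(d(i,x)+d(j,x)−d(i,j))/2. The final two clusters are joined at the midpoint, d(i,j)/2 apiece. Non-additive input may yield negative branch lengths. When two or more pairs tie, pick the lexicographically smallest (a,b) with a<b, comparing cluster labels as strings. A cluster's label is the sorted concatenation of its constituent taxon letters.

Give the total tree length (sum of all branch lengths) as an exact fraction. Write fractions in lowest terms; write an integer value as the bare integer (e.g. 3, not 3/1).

367/8

1. join B+G (d=12, Q=-133) ⇒ BG; edges |B|=65/8, |G|=31/8
  updated: d(BG,P)=19, d(BG,R)=8, d(BG,V)=19, d(BG,Y)=17/2
2. join P+R (d=9, Q=-88) ⇒ PR; edges |P|=8, |R|=1
  updated: d(BG,PR)=9, d(PR,V)=39/2, d(PR,Y)=13/2
3. join BG+PR (d=9, Q=-107/2) ⇒ BGPR; edges |BG|=39/8, |PR|=33/8
  updated: d(BGPR,V)=59/4, d(BGPR,Y)=3
4. join BGPR+V (d=59/4, Q=-127/4) ⇒ BGPRV; edges |BGPR|=15/8, |V|=103/8
  updated: d(BGPRV,Y)=9/8
5. join BGPRV+Y (d=9/8) ⇒ BGPRVY; edges |BGPRV|=9/16, |Y|=9/16
final tree: ((((B:65/8,G:31/8):39/8,(P:8,R:1):33/8):15/8,V:103/8):9/16,Y:9/16)
total length: 367/8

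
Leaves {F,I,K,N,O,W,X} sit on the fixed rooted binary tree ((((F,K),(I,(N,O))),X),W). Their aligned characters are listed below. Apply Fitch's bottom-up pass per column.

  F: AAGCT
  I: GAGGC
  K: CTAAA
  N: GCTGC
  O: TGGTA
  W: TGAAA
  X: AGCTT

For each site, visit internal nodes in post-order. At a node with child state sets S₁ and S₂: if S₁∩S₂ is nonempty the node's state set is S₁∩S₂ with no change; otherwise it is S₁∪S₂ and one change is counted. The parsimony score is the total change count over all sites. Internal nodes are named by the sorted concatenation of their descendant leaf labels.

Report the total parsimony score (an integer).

20

site 0, node FK: F={A} ∪ K={C} → {A,C} (+1)
site 0, node NO: N={G} ∪ O={T} → {G,T} (+1)
site 0, node INO: I={G} ∩ NO={G,T} → {G} (+0)
site 0, node FIKNO: FK={A,C} ∪ INO={G} → {A,C,G} (+1)
site 0, node FIKNOX: FIKNO={A,C,G} ∩ X={A} → {A} (+0)
site 0, node FIKNOWX: FIKNOX={A} ∪ W={T} → {A,T} (+1)
site 1, node FK: F={A} ∪ K={T} → {A,T} (+1)
site 1, node NO: N={C} ∪ O={G} → {C,G} (+1)
site 1, node INO: I={A} ∪ NO={C,G} → {A,C,G} (+1)
site 1, node FIKNO: FK={A,T} ∩ INO={A,C,G} → {A} (+0)
site 1, node FIKNOX: FIKNO={A} ∪ X={G} → {A,G} (+1)
site 1, node FIKNOWX: FIKNOX={A,G} ∩ W={G} → {G} (+0)
site 2, node FK: F={G} ∪ K={A} → {A,G} (+1)
site 2, node NO: N={T} ∪ O={G} → {G,T} (+1)
site 2, node INO: I={G} ∩ NO={G,T} → {G} (+0)
site 2, node FIKNO: FK={A,G} ∩ INO={G} → {G} (+0)
site 2, node FIKNOX: FIKNO={G} ∪ X={C} → {C,G} (+1)
site 2, node FIKNOWX: FIKNOX={C,G} ∪ W={A} → {A,C,G} (+1)
site 3, node FK: F={C} ∪ K={A} → {A,C} (+1)
site 3, node NO: N={G} ∪ O={T} → {G,T} (+1)
site 3, node INO: I={G} ∩ NO={G,T} → {G} (+0)
site 3, node FIKNO: FK={A,C} ∪ INO={G} → {A,C,G} (+1)
site 3, node FIKNOX: FIKNO={A,C,G} ∪ X={T} → {A,C,G,T} (+1)
site 3, node FIKNOWX: FIKNOX={A,C,G,T} ∩ W={A} → {A} (+0)
site 4, node FK: F={T} ∪ K={A} → {A,T} (+1)
site 4, node NO: N={C} ∪ O={A} → {A,C} (+1)
site 4, node INO: I={C} ∩ NO={A,C} → {C} (+0)
site 4, node FIKNO: FK={A,T} ∪ INO={C} → {A,C,T} (+1)
site 4, node FIKNOX: FIKNO={A,C,T} ∩ X={T} → {T} (+0)
site 4, node FIKNOWX: FIKNOX={T} ∪ W={A} → {A,T} (+1)
per-site changes: [4, 4, 4, 4, 4]; total = 20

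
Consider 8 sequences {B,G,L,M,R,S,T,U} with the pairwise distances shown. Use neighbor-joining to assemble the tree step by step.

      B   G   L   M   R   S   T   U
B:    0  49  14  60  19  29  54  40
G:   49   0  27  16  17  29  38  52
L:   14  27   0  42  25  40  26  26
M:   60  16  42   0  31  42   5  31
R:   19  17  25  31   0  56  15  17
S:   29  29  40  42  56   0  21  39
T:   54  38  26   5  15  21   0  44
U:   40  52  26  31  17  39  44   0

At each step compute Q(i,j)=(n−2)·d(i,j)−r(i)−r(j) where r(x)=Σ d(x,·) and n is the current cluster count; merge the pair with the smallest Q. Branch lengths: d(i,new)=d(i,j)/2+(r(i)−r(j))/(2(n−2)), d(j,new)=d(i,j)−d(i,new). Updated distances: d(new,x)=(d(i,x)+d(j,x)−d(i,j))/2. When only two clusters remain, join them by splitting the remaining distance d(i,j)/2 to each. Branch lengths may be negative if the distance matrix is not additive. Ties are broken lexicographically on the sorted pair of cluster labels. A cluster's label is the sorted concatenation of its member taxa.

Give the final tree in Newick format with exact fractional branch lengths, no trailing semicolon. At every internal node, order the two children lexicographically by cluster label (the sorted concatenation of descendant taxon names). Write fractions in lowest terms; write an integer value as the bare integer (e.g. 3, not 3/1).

(((((B:56/5,L:14/5):185/24,(R:49/16,U:223/16):103/24):79/8,(M:9/2,T:1/2):47/4):1/2,G:195/16):269/32,S:269/32)

iteration 1: select M,T (d=5, Q=-400); attach at lengths (9/2, 1/2); label the merged cluster MT
  updated: d(B,MT)=109/2, d(G,MT)=49/2, d(L,MT)=63/2, d(MT,R)=41/2, d(MT,S)=29, d(MT,U)=35
iteration 2: select B,L (d=14, Q=-299); attach at lengths (56/5, 14/5); label the merged cluster BL
  updated: d(BL,G)=31, d(BL,MT)=36, d(BL,R)=15, d(BL,S)=55/2, d(BL,U)=26
iteration 3: select R,U (d=17, Q=-453/2); attach at lengths (49/16, 223/16); label the merged cluster RU
  updated: d(BL,RU)=12, d(G,RU)=26, d(MT,RU)=77/4, d(RU,S)=39
iteration 4: select BL,RU (d=12, Q=-667/4); attach at lengths (185/24, 103/24); label the merged cluster BLRU
  updated: d(BLRU,G)=45/2, d(BLRU,MT)=173/8, d(BLRU,S)=109/4
iteration 5: select BLRU,MT (d=173/8, Q=-413/4); attach at lengths (79/8, 47/4); label the merged cluster BLMRTU
  updated: d(BLMRTU,G)=203/16, d(BLMRTU,S)=277/16
iteration 6: select BLMRTU,G (d=203/16, Q=-59); attach at lengths (1/2, 195/16); label the merged cluster BGLMRTU
  updated: d(BGLMRTU,S)=269/16
iteration 7: select BGLMRTU,S (d=269/16); attach at lengths (269/32, 269/32); label the merged cluster BGLMRSTU
final tree: (((((B:56/5,L:14/5):185/24,(R:49/16,U:223/16):103/24):79/8,(M:9/2,T:1/2):47/4):1/2,G:195/16):269/32,S:269/32)
total length: 793/8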